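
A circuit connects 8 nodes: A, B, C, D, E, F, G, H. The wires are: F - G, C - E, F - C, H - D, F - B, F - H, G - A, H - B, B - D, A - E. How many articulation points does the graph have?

1

Removing F increases the component count from 1 to 2, so F is a cut vertex.
By contrast removing C leaves 1 component; it is not a cut vertex. No other vertex is a cut vertex either.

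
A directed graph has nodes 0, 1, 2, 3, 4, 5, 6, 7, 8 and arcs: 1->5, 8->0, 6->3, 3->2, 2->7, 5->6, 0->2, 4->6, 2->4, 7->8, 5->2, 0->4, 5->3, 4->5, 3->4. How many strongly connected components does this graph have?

{0, 2, 3, 4, 5, 6, 7, 8} are all mutually reachable — one SCC of size 8.
{1} is an SCC by itself.
That gives 2 strongly connected components.

2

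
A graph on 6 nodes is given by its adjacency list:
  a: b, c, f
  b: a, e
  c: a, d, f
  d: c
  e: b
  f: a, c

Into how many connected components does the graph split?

1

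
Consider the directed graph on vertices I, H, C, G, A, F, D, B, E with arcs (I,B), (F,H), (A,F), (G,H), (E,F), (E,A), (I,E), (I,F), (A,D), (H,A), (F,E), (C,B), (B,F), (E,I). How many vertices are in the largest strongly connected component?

{A, B, E, F, H, I} are all mutually reachable — one SCC of size 6.
{C} is an SCC by itself.
{G} is an SCC by itself.
{D} is an SCC by itself.
The largest has 6 vertices.

6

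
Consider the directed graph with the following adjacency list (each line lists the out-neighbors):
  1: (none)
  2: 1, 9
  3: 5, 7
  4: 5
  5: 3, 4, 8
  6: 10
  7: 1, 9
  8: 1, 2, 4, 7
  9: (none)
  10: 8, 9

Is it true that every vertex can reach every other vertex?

No

There is no directed path from 3 to 10, so the graph is not strongly connected.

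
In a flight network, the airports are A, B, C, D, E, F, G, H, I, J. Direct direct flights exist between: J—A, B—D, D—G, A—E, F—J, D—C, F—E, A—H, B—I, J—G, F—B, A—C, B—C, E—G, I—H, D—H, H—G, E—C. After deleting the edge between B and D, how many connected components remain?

1

B and D are still connected via B-C-D, so the component count stays at 1.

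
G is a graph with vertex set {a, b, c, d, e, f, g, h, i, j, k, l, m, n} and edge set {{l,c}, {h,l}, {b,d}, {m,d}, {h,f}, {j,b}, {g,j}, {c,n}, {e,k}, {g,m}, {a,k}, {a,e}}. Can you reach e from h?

No

The component containing h is {c, f, h, l, n}, and e is not in it.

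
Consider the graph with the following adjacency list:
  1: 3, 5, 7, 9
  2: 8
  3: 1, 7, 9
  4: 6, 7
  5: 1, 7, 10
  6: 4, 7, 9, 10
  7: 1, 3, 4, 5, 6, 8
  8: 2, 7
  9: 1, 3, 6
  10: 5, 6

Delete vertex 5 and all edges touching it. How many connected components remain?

1

With 5 gone, the remaining components are: {1, 2, 3, 4, 6, 7, 8, 9, 10}.
That is 1 component.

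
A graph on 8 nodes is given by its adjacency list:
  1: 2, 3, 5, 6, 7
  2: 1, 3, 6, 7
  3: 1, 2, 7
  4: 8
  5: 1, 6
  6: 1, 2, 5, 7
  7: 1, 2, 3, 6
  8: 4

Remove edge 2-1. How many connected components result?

2 and 1 are still connected via 2-6-1, so the component count stays at 2.

2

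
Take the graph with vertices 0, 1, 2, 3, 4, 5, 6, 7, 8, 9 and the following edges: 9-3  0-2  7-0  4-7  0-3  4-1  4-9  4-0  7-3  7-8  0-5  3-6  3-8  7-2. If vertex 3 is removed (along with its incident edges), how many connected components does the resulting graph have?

With 3 gone, the remaining components are: {6}; {0, 1, 2, 4, 5, 7, 8, 9}.
That is 2 components.

2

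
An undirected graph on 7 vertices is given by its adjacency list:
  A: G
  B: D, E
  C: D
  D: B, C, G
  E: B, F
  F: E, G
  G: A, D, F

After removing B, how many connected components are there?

1

With B gone, the remaining components are: {A, C, D, E, F, G}.
That is 1 component.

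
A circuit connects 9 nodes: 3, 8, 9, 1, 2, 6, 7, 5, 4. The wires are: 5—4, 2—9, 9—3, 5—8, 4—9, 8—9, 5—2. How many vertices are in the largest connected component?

1 is isolated — a component by itself.
6 is isolated — a component by itself.
7 is isolated — a component by itself.
Starting from 2 we can reach 2, 3, 4, 5, 8, 9. That is one component of size 6.
The largest has 6 vertices.

6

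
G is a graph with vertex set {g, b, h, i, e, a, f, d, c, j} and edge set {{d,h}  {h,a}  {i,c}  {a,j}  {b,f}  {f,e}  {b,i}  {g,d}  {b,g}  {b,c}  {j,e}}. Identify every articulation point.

b

Removing b increases the component count from 1 to 2, so b is a cut vertex.
By contrast removing j leaves 1 component; it is not a cut vertex. No other vertex is a cut vertex either.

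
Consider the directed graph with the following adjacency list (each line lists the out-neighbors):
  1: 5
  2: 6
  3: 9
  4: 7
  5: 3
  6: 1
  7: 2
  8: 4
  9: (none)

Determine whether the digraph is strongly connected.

There is no directed path from 5 to 1, so the graph is not strongly connected.

No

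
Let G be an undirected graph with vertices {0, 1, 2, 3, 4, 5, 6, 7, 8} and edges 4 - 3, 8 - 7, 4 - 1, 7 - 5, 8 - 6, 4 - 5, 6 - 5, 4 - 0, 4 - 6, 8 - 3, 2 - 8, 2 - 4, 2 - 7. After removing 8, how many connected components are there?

With 8 gone, the remaining components are: {0, 1, 2, 3, 4, 5, 6, 7}.
That is 1 component.

1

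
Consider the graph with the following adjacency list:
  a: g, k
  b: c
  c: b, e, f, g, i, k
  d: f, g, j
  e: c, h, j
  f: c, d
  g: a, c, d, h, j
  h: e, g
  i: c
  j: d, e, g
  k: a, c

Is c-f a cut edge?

After removing c-f, the path c-g-d-f still connects them, so the edge is not a bridge.

No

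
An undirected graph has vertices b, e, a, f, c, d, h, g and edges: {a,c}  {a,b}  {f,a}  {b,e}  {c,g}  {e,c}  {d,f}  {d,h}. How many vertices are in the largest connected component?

8

Starting from a we can reach a, b, c, d, e, f, g, h. That is one component of size 8.
The largest has 8 vertices.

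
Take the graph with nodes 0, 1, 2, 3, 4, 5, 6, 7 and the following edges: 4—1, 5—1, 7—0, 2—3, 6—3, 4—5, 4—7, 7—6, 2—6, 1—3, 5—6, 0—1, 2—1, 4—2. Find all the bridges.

The edges on the cycle 4-2-6-7-4 are not bridges since each lies on that cycle.
Every edge lies on some cycle, so there are no bridges.

none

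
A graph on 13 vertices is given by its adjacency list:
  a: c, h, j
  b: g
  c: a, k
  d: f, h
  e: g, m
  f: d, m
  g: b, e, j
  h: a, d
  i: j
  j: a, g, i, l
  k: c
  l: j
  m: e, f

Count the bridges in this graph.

5

The edges on the cycle j-a-h-d-f-m-e-g-j are not bridges since each lies on that cycle.
But removing c-k disconnects c from k; removing b-g disconnects b from g; removing j-i disconnects j from i; removing c-a disconnects c from a — these are bridges.
In total 5 edges are bridges.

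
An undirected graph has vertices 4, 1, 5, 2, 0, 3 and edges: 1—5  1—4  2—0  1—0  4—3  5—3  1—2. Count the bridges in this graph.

The edges on the cycle 1-2-0-1 are not bridges since each lies on that cycle.
Every edge lies on some cycle, so there are no bridges.

0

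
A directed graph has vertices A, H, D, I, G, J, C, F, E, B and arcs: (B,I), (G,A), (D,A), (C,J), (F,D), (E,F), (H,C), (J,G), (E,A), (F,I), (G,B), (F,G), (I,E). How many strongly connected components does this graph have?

{B, E, F, G, I} are all mutually reachable — one SCC of size 5.
{J} is an SCC by itself.
{C} is an SCC by itself.
{D} is an SCC by itself.
{H} is an SCC by itself.
(and 1 more singleton SCC)
That gives 6 strongly connected components.

6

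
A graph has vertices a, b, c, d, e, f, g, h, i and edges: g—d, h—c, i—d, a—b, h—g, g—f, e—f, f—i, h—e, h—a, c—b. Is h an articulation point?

Yes

Deleting h raises the number of components from 1 to 2, so h is a cut vertex.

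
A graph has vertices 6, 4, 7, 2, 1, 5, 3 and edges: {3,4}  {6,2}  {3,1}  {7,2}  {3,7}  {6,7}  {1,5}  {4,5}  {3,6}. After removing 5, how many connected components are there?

1

With 5 gone, the remaining components are: {1, 2, 3, 4, 6, 7}.
That is 1 component.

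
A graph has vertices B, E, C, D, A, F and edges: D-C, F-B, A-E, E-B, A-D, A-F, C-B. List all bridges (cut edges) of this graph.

The edges on the cycle A-F-B-E-A are not bridges since each lies on that cycle.
Every edge lies on some cycle, so there are no bridges.

none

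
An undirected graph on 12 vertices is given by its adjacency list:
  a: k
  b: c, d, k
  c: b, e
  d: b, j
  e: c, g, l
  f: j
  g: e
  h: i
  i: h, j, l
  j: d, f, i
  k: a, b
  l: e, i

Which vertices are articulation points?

b, e, i, j, k

Removing b increases the component count from 1 to 2, so b is a cut vertex.
Removing e increases the component count from 1 to 2, so e is a cut vertex.
Removing i increases the component count from 1 to 2, so i is a cut vertex.
Likewise j, k are cut vertices.
By contrast removing l leaves 1 component; it is not a cut vertex. No other vertex is a cut vertex either.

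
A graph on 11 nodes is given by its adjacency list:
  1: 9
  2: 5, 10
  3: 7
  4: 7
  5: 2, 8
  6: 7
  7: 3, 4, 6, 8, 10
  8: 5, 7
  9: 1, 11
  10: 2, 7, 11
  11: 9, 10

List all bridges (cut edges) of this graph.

The edges on the cycle 2-10-7-8-5-2 are not bridges since each lies on that cycle.
But removing 7-4 disconnects 7 from 4; removing 11-9 disconnects 11 from 9; removing 10-11 disconnects 10 from 11; removing 1-9 disconnects 1 from 9 — these are bridges.
In total 6 edges are bridges.

1-9, 10-11, 11-9, 3-7, 4-7, 6-7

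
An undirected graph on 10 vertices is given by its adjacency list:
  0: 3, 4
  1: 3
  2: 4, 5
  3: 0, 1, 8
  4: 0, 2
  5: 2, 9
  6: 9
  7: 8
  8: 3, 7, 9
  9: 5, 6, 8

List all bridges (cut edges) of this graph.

1-3, 6-9, 7-8

The edges on the cycle 4-2-5-9-8-3-0-4 are not bridges since each lies on that cycle.
But removing 7-8 disconnects 7 from 8; removing 9-6 disconnects 9 from 6; removing 1-3 disconnects 1 from 3 — these are bridges.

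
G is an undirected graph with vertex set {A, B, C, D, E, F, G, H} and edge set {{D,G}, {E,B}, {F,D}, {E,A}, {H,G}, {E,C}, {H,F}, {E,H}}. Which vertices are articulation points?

Removing E increases the component count from 1 to 4, so E is a cut vertex.
Removing H increases the component count from 1 to 2, so H is a cut vertex.
By contrast removing B leaves 1 component; it is not a cut vertex. No other vertex is a cut vertex either.

E, H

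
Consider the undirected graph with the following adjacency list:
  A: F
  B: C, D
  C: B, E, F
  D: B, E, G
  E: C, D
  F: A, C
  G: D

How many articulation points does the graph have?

3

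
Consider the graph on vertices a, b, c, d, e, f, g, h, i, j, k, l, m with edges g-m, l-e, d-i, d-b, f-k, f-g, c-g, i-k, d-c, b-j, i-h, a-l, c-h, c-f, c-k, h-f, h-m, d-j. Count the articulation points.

2

Removing d increases the component count from 2 to 3, so d is a cut vertex.
Removing l increases the component count from 2 to 3, so l is a cut vertex.
By contrast removing e leaves 2 components; it is not a cut vertex. No other vertex is a cut vertex either.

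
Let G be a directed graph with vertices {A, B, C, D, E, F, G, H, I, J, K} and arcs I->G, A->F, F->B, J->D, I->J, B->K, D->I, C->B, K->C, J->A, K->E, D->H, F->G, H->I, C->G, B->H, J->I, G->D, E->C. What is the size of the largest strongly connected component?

11

{A, B, C, D, E, F, G, H, I, J, K} are all mutually reachable — one SCC of size 11.
The largest has 11 vertices.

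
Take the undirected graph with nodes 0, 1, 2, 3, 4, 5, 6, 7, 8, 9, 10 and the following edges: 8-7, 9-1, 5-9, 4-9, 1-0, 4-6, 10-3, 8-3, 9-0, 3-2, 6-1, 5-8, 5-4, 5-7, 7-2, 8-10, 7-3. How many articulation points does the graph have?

1

Removing 5 increases the component count from 1 to 2, so 5 is a cut vertex.
By contrast removing 4 leaves 1 component; it is not a cut vertex. No other vertex is a cut vertex either.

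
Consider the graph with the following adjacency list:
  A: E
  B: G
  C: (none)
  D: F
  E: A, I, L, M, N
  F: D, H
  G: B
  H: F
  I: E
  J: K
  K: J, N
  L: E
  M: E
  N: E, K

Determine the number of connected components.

4

C is isolated — a component by itself.
Starting from B we can reach B, G. That is one component of size 2.
Starting from D we can reach D, F, H. That is one component of size 3.
Starting from A we can reach A, E, I, J, K, L, M, N. That is one component of size 8.
Total: 4 components.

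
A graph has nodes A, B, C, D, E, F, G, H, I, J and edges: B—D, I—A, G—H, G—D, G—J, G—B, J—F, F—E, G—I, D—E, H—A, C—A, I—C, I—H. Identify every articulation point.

Removing G increases the component count from 1 to 2, so G is a cut vertex.
By contrast removing J leaves 1 component; it is not a cut vertex. No other vertex is a cut vertex either.

G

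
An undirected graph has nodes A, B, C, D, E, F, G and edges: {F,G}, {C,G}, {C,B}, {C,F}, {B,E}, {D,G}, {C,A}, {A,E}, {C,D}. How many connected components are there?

1

Starting from A we can reach A, B, C, D, E, F, G. That is one component of size 7.
Total: 1 component.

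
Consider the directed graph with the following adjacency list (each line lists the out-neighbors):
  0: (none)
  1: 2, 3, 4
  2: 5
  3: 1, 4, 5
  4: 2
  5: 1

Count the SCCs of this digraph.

2

{1, 2, 3, 4, 5} are all mutually reachable — one SCC of size 5.
{0} is an SCC by itself.
That gives 2 strongly connected components.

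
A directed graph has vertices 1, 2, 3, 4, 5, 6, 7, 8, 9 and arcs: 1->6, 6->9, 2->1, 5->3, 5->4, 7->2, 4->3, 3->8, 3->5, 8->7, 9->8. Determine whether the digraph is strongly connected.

No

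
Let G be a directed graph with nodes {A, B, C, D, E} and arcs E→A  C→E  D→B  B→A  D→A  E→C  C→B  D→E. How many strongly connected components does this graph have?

{C, E} are all mutually reachable — one SCC of size 2.
{D} is an SCC by itself.
{B} is an SCC by itself.
{A} is an SCC by itself.
That gives 4 strongly connected components.

4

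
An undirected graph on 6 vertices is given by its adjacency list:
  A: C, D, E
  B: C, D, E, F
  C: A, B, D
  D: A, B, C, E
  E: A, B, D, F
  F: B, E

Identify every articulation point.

none

Removing F, for instance, still leaves 1 component. No single vertex removal increases the component count — the graph has no articulation points.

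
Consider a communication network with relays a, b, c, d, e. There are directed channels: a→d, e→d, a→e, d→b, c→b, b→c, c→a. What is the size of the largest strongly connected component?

5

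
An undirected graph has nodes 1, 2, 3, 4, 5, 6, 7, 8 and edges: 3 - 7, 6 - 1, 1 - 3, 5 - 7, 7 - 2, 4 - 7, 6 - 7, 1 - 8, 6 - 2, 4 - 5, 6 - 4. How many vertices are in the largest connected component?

Starting from 1 we can reach 1, 2, 3, 4, 5, 6, 7, 8. That is one component of size 8.
The largest has 8 vertices.

8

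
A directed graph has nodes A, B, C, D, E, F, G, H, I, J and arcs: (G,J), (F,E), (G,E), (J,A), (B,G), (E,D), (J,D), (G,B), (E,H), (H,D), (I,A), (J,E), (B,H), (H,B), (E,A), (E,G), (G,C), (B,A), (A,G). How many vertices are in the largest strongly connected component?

{A, B, E, G, H, J} are all mutually reachable — one SCC of size 6.
{I} is an SCC by itself.
{D} is an SCC by itself.
{C} is an SCC by itself.
{F} is an SCC by itself.
The largest has 6 vertices.

6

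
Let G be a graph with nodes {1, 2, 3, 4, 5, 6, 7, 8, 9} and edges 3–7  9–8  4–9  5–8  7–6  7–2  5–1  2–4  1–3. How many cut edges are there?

1

The edges on the cycle 5-1-3-7-2-4-9-8-5 are not bridges since each lies on that cycle.
But removing 6–7 disconnects 6 from 7 — this is a bridge.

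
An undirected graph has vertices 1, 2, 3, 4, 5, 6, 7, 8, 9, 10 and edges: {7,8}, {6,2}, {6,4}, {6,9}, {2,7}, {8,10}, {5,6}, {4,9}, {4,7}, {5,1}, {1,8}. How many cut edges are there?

1

The edges on the cycle 5-6-2-7-8-1-5 are not bridges since each lies on that cycle.
But removing 8–10 disconnects 8 from 10 — this is a bridge.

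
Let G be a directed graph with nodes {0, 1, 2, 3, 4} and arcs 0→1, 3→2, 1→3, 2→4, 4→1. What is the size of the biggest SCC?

4

{1, 2, 3, 4} are all mutually reachable — one SCC of size 4.
{0} is an SCC by itself.
The largest has 4 vertices.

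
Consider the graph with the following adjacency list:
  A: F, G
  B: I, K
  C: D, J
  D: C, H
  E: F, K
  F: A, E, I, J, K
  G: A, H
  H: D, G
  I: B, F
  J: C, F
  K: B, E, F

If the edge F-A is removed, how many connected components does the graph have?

1

F and A are still connected via F-J-C-D-H-G-A, so the component count stays at 1.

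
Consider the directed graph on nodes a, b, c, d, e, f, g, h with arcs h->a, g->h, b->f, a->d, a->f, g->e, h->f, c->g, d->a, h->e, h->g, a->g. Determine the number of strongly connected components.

5

{a, d, g, h} are all mutually reachable — one SCC of size 4.
{e} is an SCC by itself.
{c} is an SCC by itself.
{b} is an SCC by itself.
{f} is an SCC by itself.
That gives 5 strongly connected components.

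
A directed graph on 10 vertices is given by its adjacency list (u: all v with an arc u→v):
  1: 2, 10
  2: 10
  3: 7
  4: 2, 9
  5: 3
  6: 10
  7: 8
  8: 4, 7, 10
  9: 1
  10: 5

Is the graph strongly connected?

There is no directed path from 8 to 6, so the graph is not strongly connected.

No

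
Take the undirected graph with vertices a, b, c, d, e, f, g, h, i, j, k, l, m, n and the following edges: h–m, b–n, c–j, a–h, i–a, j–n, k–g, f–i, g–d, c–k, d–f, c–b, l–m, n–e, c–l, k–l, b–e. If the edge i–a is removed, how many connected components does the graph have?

i and a are still connected via i-f-d-g-k-l-m-h-a, so the component count stays at 1.

1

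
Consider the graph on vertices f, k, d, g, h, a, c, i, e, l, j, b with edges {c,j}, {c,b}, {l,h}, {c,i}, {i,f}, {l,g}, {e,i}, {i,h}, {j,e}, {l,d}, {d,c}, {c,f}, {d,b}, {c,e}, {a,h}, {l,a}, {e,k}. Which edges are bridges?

The edges on the cycle c-j-e-i-f-c are not bridges since each lies on that cycle.
But removing k-e disconnects k from e; removing g-l disconnects g from l — these are bridges.

e-k, g-l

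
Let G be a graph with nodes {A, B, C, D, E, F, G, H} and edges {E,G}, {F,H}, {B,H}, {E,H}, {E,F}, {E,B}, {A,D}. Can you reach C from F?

No

The component containing F is {B, E, F, G, H}, and C is not in it.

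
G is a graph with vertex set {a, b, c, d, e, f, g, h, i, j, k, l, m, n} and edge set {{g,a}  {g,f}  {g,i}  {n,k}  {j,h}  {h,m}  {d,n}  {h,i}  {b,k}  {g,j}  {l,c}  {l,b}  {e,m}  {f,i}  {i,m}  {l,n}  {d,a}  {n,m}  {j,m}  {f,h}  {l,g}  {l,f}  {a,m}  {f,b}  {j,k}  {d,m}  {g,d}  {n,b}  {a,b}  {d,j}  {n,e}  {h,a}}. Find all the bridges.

The edges on the cycle g-d-j-k-b-a-g are not bridges since each lies on that cycle.
But removing l - c disconnects l from c — this is a bridge.

c-l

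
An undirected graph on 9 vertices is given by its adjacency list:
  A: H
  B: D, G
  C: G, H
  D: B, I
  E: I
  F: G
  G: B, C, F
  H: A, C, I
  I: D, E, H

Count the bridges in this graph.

3

The edges on the cycle C-H-I-D-B-G-C are not bridges since each lies on that cycle.
But removing E-I disconnects E from I; removing G-F disconnects G from F; removing H-A disconnects H from A — these are bridges.
That makes 3 bridges.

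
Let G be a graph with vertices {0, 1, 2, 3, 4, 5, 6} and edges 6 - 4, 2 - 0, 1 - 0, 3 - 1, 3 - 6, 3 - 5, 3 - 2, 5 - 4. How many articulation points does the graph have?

Removing 3 increases the component count from 1 to 2, so 3 is a cut vertex.
By contrast removing 2 leaves 1 component; it is not a cut vertex. No other vertex is a cut vertex either.

1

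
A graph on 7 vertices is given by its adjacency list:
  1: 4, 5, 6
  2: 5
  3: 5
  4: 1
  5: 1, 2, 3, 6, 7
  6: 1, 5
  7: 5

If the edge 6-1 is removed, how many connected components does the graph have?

1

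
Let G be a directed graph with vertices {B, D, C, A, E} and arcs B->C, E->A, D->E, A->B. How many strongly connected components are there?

5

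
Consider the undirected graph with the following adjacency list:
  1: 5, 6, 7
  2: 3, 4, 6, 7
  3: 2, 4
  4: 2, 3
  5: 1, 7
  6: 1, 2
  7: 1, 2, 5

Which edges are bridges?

none

The edges on the cycle 2-3-4-2 are not bridges since each lies on that cycle.
Every edge lies on some cycle, so there are no bridges.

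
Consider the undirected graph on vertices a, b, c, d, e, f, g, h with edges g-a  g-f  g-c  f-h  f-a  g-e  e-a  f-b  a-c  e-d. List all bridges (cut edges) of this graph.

The edges on the cycle g-e-a-f-g are not bridges since each lies on that cycle.
But removing e-d disconnects e from d; removing h-f disconnects h from f; removing b-f disconnects b from f — these are bridges.

b-f, d-e, f-h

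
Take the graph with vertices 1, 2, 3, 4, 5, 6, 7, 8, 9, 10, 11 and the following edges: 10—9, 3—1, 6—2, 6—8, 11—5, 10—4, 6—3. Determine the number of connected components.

7 is isolated — a component by itself.
Starting from 5 we can reach 5, 11. That is one component of size 2.
Starting from 4 we can reach 4, 9, 10. That is one component of size 3.
Starting from 1 we can reach 1, 2, 3, 6, 8. That is one component of size 5.
Total: 4 components.

4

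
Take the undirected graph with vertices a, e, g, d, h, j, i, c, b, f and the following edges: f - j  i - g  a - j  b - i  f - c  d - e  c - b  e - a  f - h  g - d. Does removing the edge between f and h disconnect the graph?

Yes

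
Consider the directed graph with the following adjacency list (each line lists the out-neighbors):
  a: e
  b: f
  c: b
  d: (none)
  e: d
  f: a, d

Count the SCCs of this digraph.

{f} is an SCC by itself.
{d} is an SCC by itself.
{e} is an SCC by itself.
{a} is an SCC by itself.
{c} is an SCC by itself.
(and 1 more singleton SCC)
That gives 6 strongly connected components.

6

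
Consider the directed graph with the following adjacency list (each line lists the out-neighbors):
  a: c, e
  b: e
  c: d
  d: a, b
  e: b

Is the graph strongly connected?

No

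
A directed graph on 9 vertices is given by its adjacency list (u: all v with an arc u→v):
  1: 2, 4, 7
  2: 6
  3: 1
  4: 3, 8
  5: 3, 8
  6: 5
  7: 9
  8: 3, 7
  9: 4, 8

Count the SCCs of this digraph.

{1, 2, 3, 4, 5, 6, 7, 8, 9} are all mutually reachable — one SCC of size 9.
That gives 1 strongly connected component.

1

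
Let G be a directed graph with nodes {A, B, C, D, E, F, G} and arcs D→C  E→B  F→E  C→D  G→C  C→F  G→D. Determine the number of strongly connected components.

6

{C, D} are all mutually reachable — one SCC of size 2.
{B} is an SCC by itself.
{G} is an SCC by itself.
{A} is an SCC by itself.
{E} is an SCC by itself.
(and 1 more singleton SCC)
That gives 6 strongly connected components.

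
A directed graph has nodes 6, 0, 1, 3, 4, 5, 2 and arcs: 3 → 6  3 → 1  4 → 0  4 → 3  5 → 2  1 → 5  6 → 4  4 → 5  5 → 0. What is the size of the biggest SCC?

{3, 4, 6} are all mutually reachable — one SCC of size 3.
{1} is an SCC by itself.
{5} is an SCC by itself.
{2} is an SCC by itself.
{0} is an SCC by itself.
The largest has 3 vertices.

3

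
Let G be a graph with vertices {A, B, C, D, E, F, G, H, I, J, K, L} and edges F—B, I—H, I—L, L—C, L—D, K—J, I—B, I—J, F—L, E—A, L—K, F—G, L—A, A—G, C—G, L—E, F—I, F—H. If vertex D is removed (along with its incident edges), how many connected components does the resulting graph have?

1

With D gone, the remaining components are: {A, B, C, E, F, G, H, I, J, K, L}.
That is 1 component.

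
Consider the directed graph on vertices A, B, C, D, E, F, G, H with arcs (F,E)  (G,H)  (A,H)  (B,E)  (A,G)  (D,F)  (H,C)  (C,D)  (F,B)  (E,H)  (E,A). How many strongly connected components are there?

1

{A, B, C, D, E, F, G, H} are all mutually reachable — one SCC of size 8.
That gives 1 strongly connected component.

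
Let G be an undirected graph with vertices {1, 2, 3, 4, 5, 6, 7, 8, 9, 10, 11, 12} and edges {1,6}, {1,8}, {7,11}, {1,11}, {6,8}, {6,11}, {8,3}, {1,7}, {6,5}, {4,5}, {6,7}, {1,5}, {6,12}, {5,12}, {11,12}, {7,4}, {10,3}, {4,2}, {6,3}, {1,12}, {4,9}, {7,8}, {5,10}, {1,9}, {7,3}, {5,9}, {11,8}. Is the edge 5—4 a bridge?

After removing 5—4, the path 5-9-4 still connects them, so the edge is not a bridge.

No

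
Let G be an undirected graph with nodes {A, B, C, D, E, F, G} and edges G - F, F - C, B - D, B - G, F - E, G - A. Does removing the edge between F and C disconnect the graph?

Yes

Removing F - C leaves no path between F and C: the component count goes from 1 to 2. So it is a bridge.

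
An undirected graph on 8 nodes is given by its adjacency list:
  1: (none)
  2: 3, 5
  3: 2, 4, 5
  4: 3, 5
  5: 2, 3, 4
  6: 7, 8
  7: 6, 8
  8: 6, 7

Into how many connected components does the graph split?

3

1 is isolated — a component by itself.
Starting from 6 we can reach 6, 7, 8. That is one component of size 3.
Starting from 2 we can reach 2, 3, 4, 5. That is one component of size 4.
Total: 3 components.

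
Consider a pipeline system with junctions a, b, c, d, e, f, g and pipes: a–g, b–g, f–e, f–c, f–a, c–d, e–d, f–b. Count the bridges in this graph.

The edges on the cycle f-a-g-b-f are not bridges since each lies on that cycle.
Every edge lies on some cycle, so there are no bridges.

0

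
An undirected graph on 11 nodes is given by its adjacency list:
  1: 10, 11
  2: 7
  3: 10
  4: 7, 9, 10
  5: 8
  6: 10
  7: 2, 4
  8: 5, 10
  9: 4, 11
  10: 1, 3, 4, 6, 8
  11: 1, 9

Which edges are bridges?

10-3, 10-6, 10-8, 2-7, 4-7, 5-8

The edges on the cycle 4-10-1-11-9-4 are not bridges since each lies on that cycle.
But removing 10-8 disconnects 10 from 8; removing 10-3 disconnects 10 from 3; removing 8-5 disconnects 8 from 5; removing 4-7 disconnects 4 from 7 — these are bridges.
In total 6 edges are bridges.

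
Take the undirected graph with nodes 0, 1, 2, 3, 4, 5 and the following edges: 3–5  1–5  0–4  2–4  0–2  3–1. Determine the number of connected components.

2

Starting from 1 we can reach 1, 3, 5. That is one component of size 3.
Starting from 0 we can reach 0, 2, 4. That is one component of size 3.
Total: 2 components.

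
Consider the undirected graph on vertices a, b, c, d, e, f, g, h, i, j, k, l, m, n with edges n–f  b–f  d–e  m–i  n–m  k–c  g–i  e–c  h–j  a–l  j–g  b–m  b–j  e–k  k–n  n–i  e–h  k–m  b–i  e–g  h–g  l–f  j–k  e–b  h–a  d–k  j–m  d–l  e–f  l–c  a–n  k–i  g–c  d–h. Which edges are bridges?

The edges on the cycle d-e-b-j-m-n-k-d are not bridges since each lies on that cycle.
Every edge lies on some cycle, so there are no bridges.

none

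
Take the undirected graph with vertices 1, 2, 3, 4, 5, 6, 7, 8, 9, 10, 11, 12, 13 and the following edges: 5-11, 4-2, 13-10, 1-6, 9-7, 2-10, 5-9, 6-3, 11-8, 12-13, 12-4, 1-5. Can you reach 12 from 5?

No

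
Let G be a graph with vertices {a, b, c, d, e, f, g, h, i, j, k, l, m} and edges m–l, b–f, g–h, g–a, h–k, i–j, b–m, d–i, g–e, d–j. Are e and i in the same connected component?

The component containing e is {a, e, g, h, k}, and i is not in it.

No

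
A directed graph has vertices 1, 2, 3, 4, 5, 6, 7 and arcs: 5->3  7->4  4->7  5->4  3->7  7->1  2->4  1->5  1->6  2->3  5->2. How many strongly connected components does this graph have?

2

{1, 2, 3, 4, 5, 7} are all mutually reachable — one SCC of size 6.
{6} is an SCC by itself.
That gives 2 strongly connected components.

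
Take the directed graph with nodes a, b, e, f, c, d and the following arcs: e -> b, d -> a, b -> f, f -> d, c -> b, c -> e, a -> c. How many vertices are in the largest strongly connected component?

6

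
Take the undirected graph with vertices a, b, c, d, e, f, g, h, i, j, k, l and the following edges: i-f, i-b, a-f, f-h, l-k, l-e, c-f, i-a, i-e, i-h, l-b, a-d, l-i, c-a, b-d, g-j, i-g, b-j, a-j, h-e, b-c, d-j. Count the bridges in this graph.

1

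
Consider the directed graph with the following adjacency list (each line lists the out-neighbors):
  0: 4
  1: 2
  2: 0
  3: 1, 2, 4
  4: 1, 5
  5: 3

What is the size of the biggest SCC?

6

{0, 1, 2, 3, 4, 5} are all mutually reachable — one SCC of size 6.
The largest has 6 vertices.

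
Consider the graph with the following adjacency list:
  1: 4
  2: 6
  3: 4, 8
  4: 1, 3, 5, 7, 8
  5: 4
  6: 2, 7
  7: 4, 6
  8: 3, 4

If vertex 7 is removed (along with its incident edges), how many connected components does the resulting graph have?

With 7 gone, the remaining components are: {2, 6}; {1, 3, 4, 5, 8}.
That is 2 components.

2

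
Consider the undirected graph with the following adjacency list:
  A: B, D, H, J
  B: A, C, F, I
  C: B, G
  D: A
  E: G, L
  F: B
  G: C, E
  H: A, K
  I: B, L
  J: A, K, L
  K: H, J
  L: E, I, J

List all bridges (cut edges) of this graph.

A-D, B-F

The edges on the cycle J-A-B-I-L-J are not bridges since each lies on that cycle.
But removing F-B disconnects F from B; removing A-D disconnects A from D — these are bridges.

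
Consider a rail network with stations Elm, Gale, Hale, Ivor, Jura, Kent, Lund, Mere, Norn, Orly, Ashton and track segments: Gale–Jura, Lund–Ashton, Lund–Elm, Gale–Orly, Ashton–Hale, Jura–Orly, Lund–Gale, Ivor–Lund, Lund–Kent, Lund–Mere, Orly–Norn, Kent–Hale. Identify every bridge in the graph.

The edges on the cycle Lund-Ashton-Hale-Kent-Lund are not bridges since each lies on that cycle.
But removing Ivor–Lund disconnects Ivor from Lund; removing Gale–Lund disconnects Gale from Lund; removing Lund–Mere disconnects Lund from Mere; removing Elm–Lund disconnects Elm from Lund — these are bridges.
In total 5 edges are bridges.

Elm-Lund, Gale-Lund, Ivor-Lund, Lund-Mere, Norn-Orly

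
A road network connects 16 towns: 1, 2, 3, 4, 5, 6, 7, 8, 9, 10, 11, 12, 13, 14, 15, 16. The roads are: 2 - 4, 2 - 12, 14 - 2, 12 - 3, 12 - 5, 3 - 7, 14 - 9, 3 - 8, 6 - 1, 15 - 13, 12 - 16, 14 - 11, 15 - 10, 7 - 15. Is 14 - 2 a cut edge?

Yes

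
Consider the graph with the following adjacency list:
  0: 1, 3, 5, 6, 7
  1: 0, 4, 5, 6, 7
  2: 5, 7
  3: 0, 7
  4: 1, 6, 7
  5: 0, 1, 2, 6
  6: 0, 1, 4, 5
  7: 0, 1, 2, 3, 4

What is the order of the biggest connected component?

Starting from 0 we can reach 0, 1, 2, 3, 4, 5, 6, 7. That is one component of size 8.
The largest has 8 vertices.

8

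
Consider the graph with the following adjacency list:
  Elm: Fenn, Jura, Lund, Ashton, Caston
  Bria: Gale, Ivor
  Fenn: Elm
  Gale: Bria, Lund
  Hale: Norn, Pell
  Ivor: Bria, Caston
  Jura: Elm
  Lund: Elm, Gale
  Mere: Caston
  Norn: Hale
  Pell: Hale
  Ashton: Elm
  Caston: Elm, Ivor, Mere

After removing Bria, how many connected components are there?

With Bria gone, the remaining components are: {Hale, Norn, Pell}; {Elm, Fenn, Gale, Ivor, Jura, Lund, Mere, Ashton, Caston}.
That is 2 components.

2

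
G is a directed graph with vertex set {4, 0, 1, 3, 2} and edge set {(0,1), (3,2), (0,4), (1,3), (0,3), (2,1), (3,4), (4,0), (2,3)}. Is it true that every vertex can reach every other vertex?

From 2 we can reach every vertex (0, 1, 2, 3, 4), and every vertex can reach 2 (0, 1, 2, 3, 4). So the whole graph is one strongly connected component.

Yes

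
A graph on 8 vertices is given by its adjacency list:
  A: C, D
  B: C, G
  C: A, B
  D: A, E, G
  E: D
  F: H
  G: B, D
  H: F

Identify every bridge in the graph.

D-E, F-H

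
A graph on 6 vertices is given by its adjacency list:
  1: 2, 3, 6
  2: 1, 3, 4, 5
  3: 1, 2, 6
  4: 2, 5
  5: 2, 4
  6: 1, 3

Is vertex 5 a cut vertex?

No

Deleting 5 leaves 1 component (was 1) (its neighbors 2, 4 remain connected to each other), so 5 is not a cut vertex.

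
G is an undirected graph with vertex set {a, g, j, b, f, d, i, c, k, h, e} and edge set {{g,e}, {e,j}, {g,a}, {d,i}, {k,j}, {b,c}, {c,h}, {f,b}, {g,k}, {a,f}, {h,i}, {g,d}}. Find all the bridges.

none

The edges on the cycle g-a-f-b-c-h-i-d-g are not bridges since each lies on that cycle.
Every edge lies on some cycle, so there are no bridges.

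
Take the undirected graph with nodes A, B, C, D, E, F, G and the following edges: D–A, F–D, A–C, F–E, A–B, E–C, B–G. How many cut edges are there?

The edges on the cycle F-E-C-A-D-F are not bridges since each lies on that cycle.
But removing B–A disconnects B from A; removing G–B disconnects G from B — these are bridges.
That makes 2 bridges.

2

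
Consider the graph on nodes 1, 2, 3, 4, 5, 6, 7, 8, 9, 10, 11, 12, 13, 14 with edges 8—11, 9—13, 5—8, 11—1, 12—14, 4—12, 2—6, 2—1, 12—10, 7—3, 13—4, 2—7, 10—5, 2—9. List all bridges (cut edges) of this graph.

12-14, 2-6, 2-7, 3-7

The edges on the cycle 2-9-13-4-12-10-5-8-11-1-2 are not bridges since each lies on that cycle.
But removing 14—12 disconnects 14 from 12; removing 7—3 disconnects 7 from 3; removing 2—7 disconnects 2 from 7; removing 2—6 disconnects 2 from 6 — these are bridges.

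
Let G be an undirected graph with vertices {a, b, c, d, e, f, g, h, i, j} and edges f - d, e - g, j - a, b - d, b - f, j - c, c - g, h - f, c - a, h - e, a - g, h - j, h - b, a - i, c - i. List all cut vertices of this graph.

h

Removing h increases the component count from 1 to 2, so h is a cut vertex.
By contrast removing j leaves 1 component; it is not a cut vertex. No other vertex is a cut vertex either.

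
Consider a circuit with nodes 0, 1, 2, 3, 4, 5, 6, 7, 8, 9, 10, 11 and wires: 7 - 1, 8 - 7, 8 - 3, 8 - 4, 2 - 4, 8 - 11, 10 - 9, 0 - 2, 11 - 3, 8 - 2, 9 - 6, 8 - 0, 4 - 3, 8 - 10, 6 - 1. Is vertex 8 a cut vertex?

Deleting 8 raises the number of components from 2 to 3, so 8 is a cut vertex.

Yes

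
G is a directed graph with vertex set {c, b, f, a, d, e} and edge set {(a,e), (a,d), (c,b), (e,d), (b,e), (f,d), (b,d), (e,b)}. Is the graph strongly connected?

No

There is no directed path from c to a, so the graph is not strongly connected.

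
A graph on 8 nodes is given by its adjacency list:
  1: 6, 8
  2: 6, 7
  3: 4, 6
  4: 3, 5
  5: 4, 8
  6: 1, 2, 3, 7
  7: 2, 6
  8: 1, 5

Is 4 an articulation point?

Deleting 4 leaves 1 component (was 1) (its neighbors 3, 5 remain connected to each other), so 4 is not a cut vertex.

No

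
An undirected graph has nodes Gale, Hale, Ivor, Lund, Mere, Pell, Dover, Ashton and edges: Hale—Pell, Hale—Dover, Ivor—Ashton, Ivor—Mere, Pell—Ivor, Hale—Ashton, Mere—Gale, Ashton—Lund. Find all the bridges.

The edges on the cycle Hale-Pell-Ivor-Ashton-Hale are not bridges since each lies on that cycle.
But removing Hale—Dover disconnects Hale from Dover; removing Ivor—Mere disconnects Ivor from Mere; removing Mere—Gale disconnects Mere from Gale; removing Ashton—Lund disconnects Ashton from Lund — these are bridges.

Ashton-Lund, Dover-Hale, Gale-Mere, Ivor-Mere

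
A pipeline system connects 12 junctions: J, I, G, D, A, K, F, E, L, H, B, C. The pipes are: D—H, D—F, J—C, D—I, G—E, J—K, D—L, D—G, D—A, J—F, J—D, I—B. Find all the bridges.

A-D, B-I, C-J, D-G, D-H, D-I, D-L, E-G, J-K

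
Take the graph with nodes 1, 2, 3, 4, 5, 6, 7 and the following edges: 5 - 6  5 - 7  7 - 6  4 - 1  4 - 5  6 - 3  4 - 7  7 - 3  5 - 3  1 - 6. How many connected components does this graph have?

2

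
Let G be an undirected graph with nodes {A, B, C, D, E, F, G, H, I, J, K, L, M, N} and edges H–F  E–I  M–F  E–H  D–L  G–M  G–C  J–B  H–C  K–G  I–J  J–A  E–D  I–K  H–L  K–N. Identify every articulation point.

Removing I increases the component count from 1 to 2, so I is a cut vertex.
Removing J increases the component count from 1 to 3, so J is a cut vertex.
Removing K increases the component count from 1 to 2, so K is a cut vertex.
By contrast removing N leaves 1 component; it is not a cut vertex. No other vertex is a cut vertex either.

I, J, K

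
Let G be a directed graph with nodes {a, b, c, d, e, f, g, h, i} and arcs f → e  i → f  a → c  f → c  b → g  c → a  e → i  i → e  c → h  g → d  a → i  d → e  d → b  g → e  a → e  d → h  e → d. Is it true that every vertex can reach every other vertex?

There is no directed path from h to a, so the graph is not strongly connected.

No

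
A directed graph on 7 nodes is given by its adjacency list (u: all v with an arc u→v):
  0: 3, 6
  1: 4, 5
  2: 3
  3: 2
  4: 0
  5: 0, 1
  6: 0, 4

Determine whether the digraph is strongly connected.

No

There is no directed path from 2 to 0, so the graph is not strongly connected.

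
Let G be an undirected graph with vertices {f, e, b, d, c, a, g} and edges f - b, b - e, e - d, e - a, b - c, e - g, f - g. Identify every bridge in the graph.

a-e, b-c, d-e

The edges on the cycle f-b-e-g-f are not bridges since each lies on that cycle.
But removing b - c disconnects b from c; removing e - d disconnects e from d; removing e - a disconnects e from a — these are bridges.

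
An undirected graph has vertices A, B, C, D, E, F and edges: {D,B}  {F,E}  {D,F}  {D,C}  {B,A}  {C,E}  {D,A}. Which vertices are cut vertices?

Removing D increases the component count from 1 to 2, so D is a cut vertex.
By contrast removing A leaves 1 component; it is not a cut vertex. No other vertex is a cut vertex either.

D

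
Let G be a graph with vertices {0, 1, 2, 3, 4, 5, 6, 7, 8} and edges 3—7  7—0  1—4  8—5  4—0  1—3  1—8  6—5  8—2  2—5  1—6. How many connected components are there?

1

Starting from 0 we can reach 0, 1, 2, 3, 4, 5, 6, 7, 8. That is one component of size 9.
Total: 1 component.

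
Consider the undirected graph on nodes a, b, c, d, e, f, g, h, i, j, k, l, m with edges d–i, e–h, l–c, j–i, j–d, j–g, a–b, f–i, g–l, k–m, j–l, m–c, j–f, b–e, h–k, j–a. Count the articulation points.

1

Removing j increases the component count from 1 to 2, so j is a cut vertex.
By contrast removing m leaves 1 component; it is not a cut vertex. No other vertex is a cut vertex either.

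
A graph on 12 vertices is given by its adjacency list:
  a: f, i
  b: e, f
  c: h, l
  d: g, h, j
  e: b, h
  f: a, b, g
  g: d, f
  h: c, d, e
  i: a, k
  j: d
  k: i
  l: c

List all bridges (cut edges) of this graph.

The edges on the cycle e-h-d-g-f-b-e are not bridges since each lies on that cycle.
But removing j-d disconnects j from d; removing i-a disconnects i from a; removing f-a disconnects f from a; removing h-c disconnects h from c — these are bridges.
In total 6 edges are bridges.

a-f, a-i, c-h, c-l, d-j, i-k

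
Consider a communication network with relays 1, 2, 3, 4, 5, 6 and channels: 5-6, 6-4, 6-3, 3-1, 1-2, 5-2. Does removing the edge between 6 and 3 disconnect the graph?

No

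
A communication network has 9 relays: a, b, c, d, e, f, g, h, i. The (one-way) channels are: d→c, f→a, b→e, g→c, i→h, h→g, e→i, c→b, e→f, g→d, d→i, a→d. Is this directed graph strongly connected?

Yes

From e we can reach every vertex (a, b, c, d, e, f, g, h, i), and every vertex can reach e (a, b, c, d, e, f, g, h, i). So the whole graph is one strongly connected component.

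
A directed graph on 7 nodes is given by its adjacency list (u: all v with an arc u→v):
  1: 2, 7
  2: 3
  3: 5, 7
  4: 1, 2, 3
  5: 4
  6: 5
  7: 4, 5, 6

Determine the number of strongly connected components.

1

{1, 2, 3, 4, 5, 6, 7} are all mutually reachable — one SCC of size 7.
That gives 1 strongly connected component.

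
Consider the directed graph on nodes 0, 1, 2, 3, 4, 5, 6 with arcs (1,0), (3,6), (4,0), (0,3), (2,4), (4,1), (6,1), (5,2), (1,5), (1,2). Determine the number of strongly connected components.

{0, 1, 2, 3, 4, 5, 6} are all mutually reachable — one SCC of size 7.
That gives 1 strongly connected component.

1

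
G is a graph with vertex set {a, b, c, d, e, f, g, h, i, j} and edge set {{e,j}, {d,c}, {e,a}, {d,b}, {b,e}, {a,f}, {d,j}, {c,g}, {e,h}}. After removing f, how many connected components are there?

With f gone, the remaining components are: {i}; {a, b, c, d, e, g, h, j}.
That is 2 components.

2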